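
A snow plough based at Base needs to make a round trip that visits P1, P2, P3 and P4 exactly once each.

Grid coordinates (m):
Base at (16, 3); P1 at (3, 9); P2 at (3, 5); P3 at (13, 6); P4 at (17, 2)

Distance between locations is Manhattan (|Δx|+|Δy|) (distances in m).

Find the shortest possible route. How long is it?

Shortest round trip = 42 m.

With 4 stops there are 4!/2 = 12 distinct round trips (a route and its reverse cost the same).
Base→P1→P2→P3→P4→Base: 19+4+11+8+2 = 44
Base→P1→P2→P4→P3→Base: 19+4+17+8+6 = 54
Base→P1→P3→P2→P4→Base: 19+13+11+17+2 = 62
Base→P1→P3→P4→P2→Base: 19+13+8+17+15 = 72
Base→P1→P4→P2→P3→Base: 19+21+17+11+6 = 74
Base→P1→P4→P3→P2→Base: 19+21+8+11+15 = 74
Base→P2→P1→P3→P4→Base: 15+4+13+8+2 = 42
Base→P2→P1→P4→P3→Base: 15+4+21+8+6 = 54
Base→P2→P3→P1→P4→Base: 15+11+13+21+2 = 62
Base→P2→P4→P1→P3→Base: 15+17+21+13+6 = 72
Base→P3→P1→P2→P4→Base: 6+13+4+17+2 = 42
Base→P3→P2→P1→P4→Base: 6+11+4+21+2 = 44
The minimum is 42.
One optimal route: Base → P2 → P1 → P3 → P4 → Base (or its reverse).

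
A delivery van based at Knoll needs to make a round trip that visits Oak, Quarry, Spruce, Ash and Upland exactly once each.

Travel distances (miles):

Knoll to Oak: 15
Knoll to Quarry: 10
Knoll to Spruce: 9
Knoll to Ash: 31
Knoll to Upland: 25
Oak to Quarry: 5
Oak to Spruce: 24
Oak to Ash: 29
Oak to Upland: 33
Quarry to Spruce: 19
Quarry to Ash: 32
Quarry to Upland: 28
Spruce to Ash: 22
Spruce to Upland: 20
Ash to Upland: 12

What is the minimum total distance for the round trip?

With 5 stops there are 5!/2 = 60 distinct round trips (a route and its reverse cost the same).
Knoll → Oak → Quarry → Spruce → Ash → Upland → Knoll: 15+5+19+22+12+25 = 98
Knoll → Oak → Quarry → Spruce → Upland → Ash → Knoll: 15+5+19+20+12+31 = 102
Knoll → Oak → Quarry → Ash → Spruce → Upland → Knoll: 15+5+32+22+20+25 = 119
Knoll → Oak → Quarry → Ash → Upland → Spruce → Knoll: 15+5+32+12+20+9 = 93
Knoll → Oak → Quarry → Upland → Spruce → Ash → Knoll: 15+5+28+20+22+31 = 121
Knoll → Oak → Quarry → Upland → Ash → Spruce → Knoll: 15+5+28+12+22+9 = 91
Knoll → Oak → Spruce → Quarry → Ash → Upland → Knoll: 15+24+19+32+12+25 = 127
Knoll → Oak → Spruce → Quarry → Upland → Ash → Knoll: 15+24+19+28+12+31 = 129
Knoll → Oak → Spruce → Ash → Quarry → Upland → Knoll: 15+24+22+32+28+25 = 146
Knoll → Oak → Spruce → Ash → Upland → Quarry → Knoll: 15+24+22+12+28+10 = 111
Knoll → Oak → Spruce → Upland → Quarry → Ash → Knoll: 15+24+20+28+32+31 = 150
Knoll → Oak → Spruce → Upland → Ash → Quarry → Knoll: 15+24+20+12+32+10 = 113
Knoll → Oak → Ash → Quarry → Spruce → Upland → Knoll: 15+29+32+19+20+25 = 140
Knoll → Oak → Ash → Quarry → Upland → Spruce → Knoll: 15+29+32+28+20+9 = 133
… (46 more)
Knoll → Quarry → Oak → Ash → Upland → Spruce → Knoll: 10+5+29+12+20+9 = 85  ← best
The minimum is 85.
One optimal route: Knoll → Quarry → Oak → Ash → Upland → Spruce → Knoll (or its reverse).

Minimum total distance: 85 miles.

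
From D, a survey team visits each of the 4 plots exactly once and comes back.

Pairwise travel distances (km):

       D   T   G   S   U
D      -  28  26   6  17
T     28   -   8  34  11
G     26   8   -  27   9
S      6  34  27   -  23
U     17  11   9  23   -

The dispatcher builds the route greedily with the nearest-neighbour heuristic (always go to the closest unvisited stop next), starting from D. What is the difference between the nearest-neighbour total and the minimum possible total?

Excess over optimum: 5 km.

D: S=6, U=17, G=26, T=28 ⇒ S
S: U=23, G=27, T=34 ⇒ U
U: G=9, T=11 ⇒ G
G: T=8 ⇒ T
NN route D → S → U → G → T → D costs 74.
Optimal: D → S → G → T → U → D costs 69 (by enumerating all 12 distinct tours).
Excess = 74 − 69 = 5.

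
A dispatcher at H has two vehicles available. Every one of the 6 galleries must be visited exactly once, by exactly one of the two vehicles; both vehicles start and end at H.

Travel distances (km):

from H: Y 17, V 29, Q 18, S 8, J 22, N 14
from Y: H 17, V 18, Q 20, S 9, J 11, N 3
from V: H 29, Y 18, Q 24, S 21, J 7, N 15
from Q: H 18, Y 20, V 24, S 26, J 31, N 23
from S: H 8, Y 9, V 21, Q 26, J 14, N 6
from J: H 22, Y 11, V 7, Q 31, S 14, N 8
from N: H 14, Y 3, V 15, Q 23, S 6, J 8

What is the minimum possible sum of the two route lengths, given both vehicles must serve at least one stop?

There are 2^5 − 1 = 31 ways to divide the 6 stops into two non-empty groups. For each, the best each vehicle can do is its own shortest tour through its group:
  {Y} + {V, Q, S, J, N}: 34 + 71 = 105
  {V} + {Y, Q, S, J, N}: 58 + 71 = 129
  {Y, V} + {Q, S, J, N}: 64 + 71 = 135
  {Q} + {Y, V, S, J, N}: 36 + 64 = 100
  {Y, Q} + {V, S, J, N}: 55 + 58 = 113
  {V, Q} + {Y, S, J, N}: 71 + 50 = 121
  … (31 splits in total)
  {S} + {Y, V, Q, J, N}: 16 + 77 = 93  ← best
Best: vehicle 1 H → S → H = 16; vehicle 2 H → Y → N → J → V → Q → H = 77; combined 93.

93 km — the smallest possible combined total.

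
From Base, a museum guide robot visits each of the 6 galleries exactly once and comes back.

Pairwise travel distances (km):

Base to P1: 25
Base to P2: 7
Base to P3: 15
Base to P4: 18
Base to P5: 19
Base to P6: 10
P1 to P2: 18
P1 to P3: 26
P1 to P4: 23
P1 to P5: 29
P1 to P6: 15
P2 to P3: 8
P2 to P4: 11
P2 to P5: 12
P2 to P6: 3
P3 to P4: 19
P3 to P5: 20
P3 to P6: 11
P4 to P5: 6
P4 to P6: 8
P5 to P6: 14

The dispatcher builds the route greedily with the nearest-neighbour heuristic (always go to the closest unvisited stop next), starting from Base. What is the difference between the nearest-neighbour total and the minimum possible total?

Excess over optimum: 6 km.

Base: P2=7, P6=10, P3=15, P4=18, P5=19, P1=25 ⇒ P2
P2: P6=3, P3=8, P4=11, P5=12, P1=18 ⇒ P6
P6: P4=8, P3=11, P5=14, P1=15 ⇒ P4
P4: P5=6, P3=19, P1=23 ⇒ P5
P5: P3=20, P1=29 ⇒ P3
P3: P1=26 ⇒ P1
NN route Base → P2 → P6 → P4 → P5 → P3 → P1 → Base costs 95.
Optimal: Base → P1 → P6 → P4 → P5 → P2 → P3 → Base costs 89 (by enumerating all 360 distinct tours).
Excess = 95 − 89 = 6.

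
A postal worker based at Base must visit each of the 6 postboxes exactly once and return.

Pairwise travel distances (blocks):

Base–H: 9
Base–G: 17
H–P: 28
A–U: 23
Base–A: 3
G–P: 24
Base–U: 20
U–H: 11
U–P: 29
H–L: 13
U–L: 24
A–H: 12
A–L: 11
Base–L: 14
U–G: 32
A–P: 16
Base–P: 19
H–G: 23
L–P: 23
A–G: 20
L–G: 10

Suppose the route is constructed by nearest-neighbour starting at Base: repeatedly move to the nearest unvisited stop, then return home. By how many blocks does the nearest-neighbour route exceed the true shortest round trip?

The nearest-neighbour route is 9 blocks longer than optimal.

Base: A=3, H=9, L=14, G=17, P=19, U=20 ⇒ A
A: L=11, H=12, P=16, G=20, U=23 ⇒ L
L: G=10, H=13, P=23, U=24 ⇒ G
G: H=23, P=24, U=32 ⇒ H
H: U=11, P=28 ⇒ U
U: P=29 ⇒ P
NN route Base → A → L → G → H → U → P → Base costs 106.
Optimal: Base → A → L → G → P → U → H → Base costs 97 (by enumerating all 360 distinct tours).
Excess = 106 − 97 = 9.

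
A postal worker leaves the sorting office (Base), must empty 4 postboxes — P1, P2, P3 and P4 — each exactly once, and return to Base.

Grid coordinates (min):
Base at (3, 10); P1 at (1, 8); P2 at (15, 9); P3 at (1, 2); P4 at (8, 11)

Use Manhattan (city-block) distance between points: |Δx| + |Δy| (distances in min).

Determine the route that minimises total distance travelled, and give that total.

Base → P1 → P2 → P3 → P4 → Base: 4+15+21+16+6 = 62
Base → P1 → P2 → P4 → P3 → Base: 4+15+9+16+10 = 54
Base → P1 → P3 → P2 → P4 → Base: 4+6+21+9+6 = 46
Base → P1 → P3 → P4 → P2 → Base: 4+6+16+9+13 = 48
Base → P1 → P4 → P2 → P3 → Base: 4+10+9+21+10 = 54
Base → P1 → P4 → P3 → P2 → Base: 4+10+16+21+13 = 64
Base → P2 → P1 → P3 → P4 → Base: 13+15+6+16+6 = 56
Base → P2 → P1 → P4 → P3 → Base: 13+15+10+16+10 = 64
Base → P2 → P3 → P1 → P4 → Base: 13+21+6+10+6 = 56
Base → P2 → P4 → P1 → P3 → Base: 13+9+10+6+10 = 48
Base → P3 → P1 → P2 → P4 → Base: 10+6+15+9+6 = 46
Base → P3 → P2 → P1 → P4 → Base: 10+21+15+10+6 = 62
The minimum is 46.
One optimal route: Base → P1 → P3 → P2 → P4 → Base (or its reverse).

Shortest round trip = 46 min.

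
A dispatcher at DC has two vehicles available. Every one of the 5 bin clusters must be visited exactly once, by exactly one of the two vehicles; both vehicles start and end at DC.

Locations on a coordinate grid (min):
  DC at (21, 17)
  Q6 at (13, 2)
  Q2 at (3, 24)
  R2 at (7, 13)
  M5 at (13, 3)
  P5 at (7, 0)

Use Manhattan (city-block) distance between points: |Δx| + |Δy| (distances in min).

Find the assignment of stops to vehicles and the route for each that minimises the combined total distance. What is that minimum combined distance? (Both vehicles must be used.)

Try each way of splitting the stops between the two vehicles (each non-empty) and, for each split, find the best tour for each vehicle:
  {Q6} + {Q2, R2, M5, P5}: 46 + 84 = 130
  {Q2} + {Q6, R2, M5, P5}: 50 + 62 = 112
  {Q6, Q2} + {R2, M5, P5}: 80 + 62 = 142
  {R2} + {Q6, Q2, M5, P5}: 36 + 84 = 120
  {Q6, R2} + {Q2, M5, P5}: 58 + 84 = 142
  {Q2, R2} + {Q6, M5, P5}: 58 + 62 = 120
  … (15 splits in total)
Best: vehicle 1 DC → Q2 → DC = 50; vehicle 2 DC → R2 → P5 → Q6 → M5 → DC = 62; combined 112.

112 min — the smallest possible combined total.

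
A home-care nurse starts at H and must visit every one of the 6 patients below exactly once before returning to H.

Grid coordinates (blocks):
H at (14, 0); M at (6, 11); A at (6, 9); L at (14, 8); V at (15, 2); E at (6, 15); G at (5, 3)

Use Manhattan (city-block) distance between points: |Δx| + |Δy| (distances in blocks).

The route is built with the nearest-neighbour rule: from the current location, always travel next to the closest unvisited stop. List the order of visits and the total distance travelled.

H → [V:3 / L:8 / G:12 / A:17 / M:19 / E:23] → V (3)
V → [L:7 / G:11 / A:16 / M:18 / E:22] → L (7)
L → [A:9 / M:11 / G:14 / E:15] → A (9)
A → [M:2 / E:6 / G:7] → M (2)
M → [E:4 / G:9] → E (4)
E → [G:13] → G (13)
Return G→H: 12.
Total = 3 + 7 + 9 + 2 + 4 + 13 + 12 = 50.

Nearest-neighbour total = 50 blocks; route H → V → L → A → M → E → G → H.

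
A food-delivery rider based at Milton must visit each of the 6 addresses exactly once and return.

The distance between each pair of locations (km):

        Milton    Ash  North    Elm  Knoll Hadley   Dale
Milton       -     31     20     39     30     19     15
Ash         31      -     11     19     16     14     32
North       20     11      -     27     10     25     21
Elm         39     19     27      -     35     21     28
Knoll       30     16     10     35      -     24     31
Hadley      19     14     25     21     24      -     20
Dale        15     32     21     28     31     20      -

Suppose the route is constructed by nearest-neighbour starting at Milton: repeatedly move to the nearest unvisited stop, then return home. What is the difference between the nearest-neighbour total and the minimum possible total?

Excess over optimum: 23 km.

From Milton: Dale=15, Hadley=19, North=20, Knoll=30, Ash=31, Elm=39 → choose Dale (15).
From Dale: Hadley=20, North=21, Elm=28, Knoll=31, Ash=32 → choose Hadley (20).
From Hadley: Ash=14, Elm=21, Knoll=24, North=25 → choose Ash (14).
From Ash: North=11, Knoll=16, Elm=19 → choose North (11).
From North: Knoll=10, Elm=27 → choose Knoll (10).
From Knoll: Elm=35 → choose Elm (35).
NN route Milton → Dale → Hadley → Ash → North → Knoll → Elm → Milton costs 144.
Optimal: Milton → North → Knoll → Ash → Elm → Hadley → Dale → Milton costs 121 (by enumerating all 360 distinct tours).
Excess = 144 − 121 = 23.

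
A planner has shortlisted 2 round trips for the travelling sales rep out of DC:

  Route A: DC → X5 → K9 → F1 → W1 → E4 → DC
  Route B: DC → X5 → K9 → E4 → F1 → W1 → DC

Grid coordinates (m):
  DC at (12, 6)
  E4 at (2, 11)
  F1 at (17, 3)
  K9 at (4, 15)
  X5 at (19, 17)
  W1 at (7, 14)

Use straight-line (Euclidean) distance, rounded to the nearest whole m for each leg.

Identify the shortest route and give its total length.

Route A: 13 + 15 + 18 + 15 + 6 + 11 = 78
Route B: 13 + 15 + 4 + 17 + 15 + 9 = 73

73 m — Route B is the shortest.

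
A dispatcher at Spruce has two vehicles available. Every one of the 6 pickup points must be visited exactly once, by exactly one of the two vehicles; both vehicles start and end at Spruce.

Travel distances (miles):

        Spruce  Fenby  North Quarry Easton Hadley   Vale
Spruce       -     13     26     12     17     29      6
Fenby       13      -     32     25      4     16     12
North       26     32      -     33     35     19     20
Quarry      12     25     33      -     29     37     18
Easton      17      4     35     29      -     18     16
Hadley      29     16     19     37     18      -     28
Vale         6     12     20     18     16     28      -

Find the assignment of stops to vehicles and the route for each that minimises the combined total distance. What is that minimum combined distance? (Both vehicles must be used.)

104 miles — the smallest possible combined total.

Check every non-empty split of the stops between the two vehicles; for each half take its own optimal tour:
  {Fenby} + {North, Quarry, Easton, Hadley, Vale}: 26 + 104 = 130
  {North} + {Fenby, Quarry, Easton, Hadley, Vale}: 52 + 89 = 141
  {Fenby, North} + {Quarry, Easton, Hadley, Vale}: 71 + 89 = 160
  {Quarry} + {Fenby, North, Easton, Hadley, Vale}: 24 + 80 = 104
  {Fenby, Quarry} + {North, Easton, Hadley, Vale}: 50 + 80 = 130
  {North, Quarry} + {Fenby, Easton, Hadley, Vale}: 71 + 69 = 140
  … (31 splits in total)
Best: vehicle 1 Spruce → Quarry → Spruce = 24; vehicle 2 Spruce → Fenby → Easton → Hadley → North → Vale → Spruce = 80; combined 104.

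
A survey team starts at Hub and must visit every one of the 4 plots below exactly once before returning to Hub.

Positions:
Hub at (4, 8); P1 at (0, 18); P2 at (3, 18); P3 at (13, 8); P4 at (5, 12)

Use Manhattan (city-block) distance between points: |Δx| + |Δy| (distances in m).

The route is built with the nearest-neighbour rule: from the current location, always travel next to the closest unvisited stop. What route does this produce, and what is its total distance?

Nearest-neighbour total = 48 m; route Hub → P4 → P2 → P1 → P3 → Hub.

From Hub: distances to unvisited — P4=5, P3=9, P2=11, P1=14. Nearest is P4 (5).
From P4: distances to unvisited — P2=8, P1=11, P3=12. Nearest is P2 (8).
From P2: distances to unvisited — P1=3, P3=20. Nearest is P1 (3).
From P1: distances to unvisited — P3=23. Nearest is P3 (23).
Return P3→Hub: 9.
Total = 5 + 8 + 3 + 23 + 9 = 48.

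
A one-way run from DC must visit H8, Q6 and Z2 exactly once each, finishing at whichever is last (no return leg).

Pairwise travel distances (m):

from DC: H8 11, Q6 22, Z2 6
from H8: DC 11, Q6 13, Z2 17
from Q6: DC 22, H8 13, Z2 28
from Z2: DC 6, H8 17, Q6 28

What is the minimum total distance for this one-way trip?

There are 3! = 6 possible orderings.
DC → H8 → Q6 → Z2: 11+13+28 = 52
DC → H8 → Z2 → Q6: 11+17+28 = 56
DC → Q6 → H8 → Z2: 22+13+17 = 52
DC → Q6 → Z2 → H8: 22+28+17 = 67
DC → Z2 → H8 → Q6: 6+17+13 = 36
DC → Z2 → Q6 → H8: 6+28+13 = 47
The minimum is 36.
One shortest path: DC → Z2 → H8 → Q6.

36 m — the minimum one-way total.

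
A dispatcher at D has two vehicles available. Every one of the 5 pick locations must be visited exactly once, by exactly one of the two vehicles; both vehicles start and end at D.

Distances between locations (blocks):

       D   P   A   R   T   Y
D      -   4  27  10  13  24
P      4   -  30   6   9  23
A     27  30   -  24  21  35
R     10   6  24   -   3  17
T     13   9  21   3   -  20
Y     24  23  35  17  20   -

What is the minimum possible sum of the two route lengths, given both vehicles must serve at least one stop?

100 blocks — the smallest possible combined total.

Check every non-empty split of the stops between the two vehicles; for each half take its own optimal tour:
  {P} + {A, R, T, Y}: 8 + 92 = 100
  {A} + {P, R, T, Y}: 54 + 57 = 111
  {P, A} + {R, T, Y}: 61 + 57 = 118
  {R} + {P, A, T, Y}: 20 + 93 = 113
  {P, R} + {A, T, Y}: 20 + 92 = 112
  {A, R} + {P, T, Y}: 61 + 57 = 118
  … (15 splits in total)
Best: vehicle 1 D → P → D = 8; vehicle 2 D → A → T → R → Y → D = 92; combined 100.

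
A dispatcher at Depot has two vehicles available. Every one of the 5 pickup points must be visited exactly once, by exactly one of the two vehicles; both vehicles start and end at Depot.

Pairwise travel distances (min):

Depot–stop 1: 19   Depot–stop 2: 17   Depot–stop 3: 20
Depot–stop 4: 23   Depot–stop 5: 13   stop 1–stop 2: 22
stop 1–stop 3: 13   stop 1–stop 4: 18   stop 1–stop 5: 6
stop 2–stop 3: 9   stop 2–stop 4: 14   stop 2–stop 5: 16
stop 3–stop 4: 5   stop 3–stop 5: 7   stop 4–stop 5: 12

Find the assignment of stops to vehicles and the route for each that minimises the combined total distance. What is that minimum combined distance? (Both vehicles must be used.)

92 min — the smallest possible combined total.

Check every non-empty split of the stops between the two vehicles; for each half take its own optimal tour:
  {stop 1} + {stop 2, stop 3, stop 4, stop 5}: 38 + 56 = 94
  {stop 2} + {stop 1, stop 3, stop 4, stop 5}: 34 + 60 = 94
  {stop 1, stop 2} + {stop 3, stop 4, stop 5}: 58 + 48 = 106
  {stop 3} + {stop 1, stop 2, stop 4, stop 5}: 40 + 68 = 108
  {stop 1, stop 3} + {stop 2, stop 4, stop 5}: 52 + 56 = 108
  {stop 2, stop 3} + {stop 1, stop 4, stop 5}: 46 + 60 = 106
  … (15 splits in total)
  {stop 2, stop 3, stop 4} + {stop 1, stop 5}: 54 + 38 = 92  ← best
Best: vehicle 1 Depot → stop 2 → stop 3 → stop 4 → Depot = 54; vehicle 2 Depot → stop 1 → stop 5 → Depot = 38; combined 92.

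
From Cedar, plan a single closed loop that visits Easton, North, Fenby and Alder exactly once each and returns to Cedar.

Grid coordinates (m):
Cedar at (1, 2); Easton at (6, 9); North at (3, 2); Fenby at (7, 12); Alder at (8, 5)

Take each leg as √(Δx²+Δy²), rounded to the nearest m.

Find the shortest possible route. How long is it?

With 4 stops there are 4!/2 = 12 distinct round trips (a route and its reverse cost the same).
Cedar → Easton → North → Fenby → Alder → Cedar: 9+8+11+7+8 = 43
Cedar → Easton → North → Alder → Fenby → Cedar: 9+8+6+7+12 = 42
Cedar → Easton → Fenby → North → Alder → Cedar: 9+3+11+6+8 = 37
Cedar → Easton → Fenby → Alder → North → Cedar: 9+3+7+6+2 = 27
Cedar → Easton → Alder → North → Fenby → Cedar: 9+4+6+11+12 = 42
Cedar → Easton → Alder → Fenby → North → Cedar: 9+4+7+11+2 = 33
Cedar → North → Easton → Fenby → Alder → Cedar: 2+8+3+7+8 = 28
Cedar → North → Easton → Alder → Fenby → Cedar: 2+8+4+7+12 = 33
Cedar → North → Fenby → Easton → Alder → Cedar: 2+11+3+4+8 = 28
Cedar → North → Alder → Easton → Fenby → Cedar: 2+6+4+3+12 = 27
Cedar → Fenby → Easton → North → Alder → Cedar: 12+3+8+6+8 = 37
Cedar → Fenby → North → Easton → Alder → Cedar: 12+11+8+4+8 = 43
The minimum is 27.
One optimal route: Cedar → Easton → Fenby → Alder → North → Cedar (or its reverse).

Minimum total distance: 27 m.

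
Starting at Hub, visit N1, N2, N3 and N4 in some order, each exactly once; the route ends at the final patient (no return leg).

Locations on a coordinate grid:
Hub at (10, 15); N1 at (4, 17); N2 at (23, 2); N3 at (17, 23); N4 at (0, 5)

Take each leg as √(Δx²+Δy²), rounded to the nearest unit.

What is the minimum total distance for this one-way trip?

61 — the minimum one-way total.

There are 4! = 24 possible orderings.
Hub - N1 - N2 - N3 - N4: 6+24+22+25 = 77
Hub - N1 - N2 - N4 - N3: 6+24+23+25 = 78
Hub - N1 - N3 - N2 - N4: 6+14+22+23 = 65
Hub - N1 - N3 - N4 - N2: 6+14+25+23 = 68
Hub - N1 - N4 - N2 - N3: 6+13+23+22 = 64
Hub - N1 - N4 - N3 - N2: 6+13+25+22 = 66
Hub - N2 - N1 - N3 - N4: 18+24+14+25 = 81
Hub - N2 - N1 - N4 - N3: 18+24+13+25 = 80
Hub - N2 - N3 - N1 - N4: 18+22+14+13 = 67
Hub - N2 - N3 - N4 - N1: 18+22+25+13 = 78
Hub - N2 - N4 - N1 - N3: 18+23+13+14 = 68
Hub - N2 - N4 - N3 - N1: 18+23+25+14 = 80
Hub - N3 - N1 - N2 - N4: 11+14+24+23 = 72
Hub - N3 - N1 - N4 - N2: 11+14+13+23 = 61
… (10 more)
The minimum is 61.
One shortest path: Hub → N3 → N1 → N4 → N2.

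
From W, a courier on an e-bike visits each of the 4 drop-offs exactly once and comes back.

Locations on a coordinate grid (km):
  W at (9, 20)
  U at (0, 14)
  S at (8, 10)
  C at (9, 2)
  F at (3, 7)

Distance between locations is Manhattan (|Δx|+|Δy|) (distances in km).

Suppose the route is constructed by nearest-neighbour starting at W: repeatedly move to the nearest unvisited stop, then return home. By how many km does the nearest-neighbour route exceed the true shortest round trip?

W: S=11, U=15, C=18, F=19 ⇒ S
S: F=8, C=9, U=12 ⇒ F
F: U=10, C=11 ⇒ U
U: C=21 ⇒ C
NN route W → S → F → U → C → W costs 68.
Optimal: W → U → F → C → S → W costs 56 (by enumerating all 12 distinct tours).
Excess = 68 − 56 = 12.

12 km longer than the optimal tour.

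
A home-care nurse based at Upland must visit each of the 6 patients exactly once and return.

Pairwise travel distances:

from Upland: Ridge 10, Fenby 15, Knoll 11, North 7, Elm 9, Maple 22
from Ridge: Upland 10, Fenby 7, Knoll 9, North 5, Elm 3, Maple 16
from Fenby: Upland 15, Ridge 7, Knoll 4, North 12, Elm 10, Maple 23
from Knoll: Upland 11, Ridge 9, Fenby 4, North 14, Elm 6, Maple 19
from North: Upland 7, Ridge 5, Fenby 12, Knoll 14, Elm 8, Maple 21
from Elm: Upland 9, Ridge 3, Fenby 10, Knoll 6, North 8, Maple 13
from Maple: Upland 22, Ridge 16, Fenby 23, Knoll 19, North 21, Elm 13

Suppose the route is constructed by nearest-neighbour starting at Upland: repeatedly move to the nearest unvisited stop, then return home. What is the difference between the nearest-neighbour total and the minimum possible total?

From Upland: North=7, Elm=9, Ridge=10, Knoll=11, Fenby=15, Maple=22 → choose North (7).
From North: Ridge=5, Elm=8, Fenby=12, Knoll=14, Maple=21 → choose Ridge (5).
From Ridge: Elm=3, Fenby=7, Knoll=9, Maple=16 → choose Elm (3).
From Elm: Knoll=6, Fenby=10, Maple=13 → choose Knoll (6).
From Knoll: Fenby=4, Maple=19 → choose Fenby (4).
From Fenby: Maple=23 → choose Maple (23).
NN route Upland → North → Ridge → Elm → Knoll → Fenby → Maple → Upland costs 70.
Optimal: Upland → North → Ridge → Fenby → Knoll → Elm → Maple → Upland costs 64 (by enumerating all 360 distinct tours).
Excess = 70 − 64 = 6.

The nearest-neighbour route is 6 longer than optimal.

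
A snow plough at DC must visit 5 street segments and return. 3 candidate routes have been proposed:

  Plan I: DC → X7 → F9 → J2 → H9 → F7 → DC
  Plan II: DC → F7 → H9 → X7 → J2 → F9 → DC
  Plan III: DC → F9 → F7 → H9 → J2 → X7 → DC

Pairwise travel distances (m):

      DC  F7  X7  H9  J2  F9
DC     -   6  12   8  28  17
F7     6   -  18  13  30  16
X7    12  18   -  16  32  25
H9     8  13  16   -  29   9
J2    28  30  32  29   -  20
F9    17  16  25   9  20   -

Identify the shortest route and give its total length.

Plan I: 12 + 25 + 20 + 29 + 13 + 6 = 105
Plan II: 6 + 13 + 16 + 32 + 20 + 17 = 104
Plan III: 17 + 16 + 13 + 29 + 32 + 12 = 119

Shortest is Plan II, total 104 m.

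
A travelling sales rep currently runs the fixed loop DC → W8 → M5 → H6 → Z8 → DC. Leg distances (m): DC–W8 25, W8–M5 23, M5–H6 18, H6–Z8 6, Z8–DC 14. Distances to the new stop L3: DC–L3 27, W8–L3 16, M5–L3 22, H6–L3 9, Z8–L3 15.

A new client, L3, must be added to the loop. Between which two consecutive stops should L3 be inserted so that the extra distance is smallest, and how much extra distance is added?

Insertion cost between consecutive stops i–j is d(i,L3) + d(L3,j) − d(i,j):
  between DC and W8: 27 + 16 − 25 = 18
  between W8 and M5: 16 + 22 − 23 = 15
  between M5 and H6: 22 + 9 − 18 = 13
  between H6 and Z8: 9 + 15 − 6 = 18
  between Z8 and DC: 15 + 27 − 14 = 28
Cheapest insertion is between M5 and H6, adding 13.
New total = 86 + 13 = 99.

+13 m — insert L3 between M5 and H6.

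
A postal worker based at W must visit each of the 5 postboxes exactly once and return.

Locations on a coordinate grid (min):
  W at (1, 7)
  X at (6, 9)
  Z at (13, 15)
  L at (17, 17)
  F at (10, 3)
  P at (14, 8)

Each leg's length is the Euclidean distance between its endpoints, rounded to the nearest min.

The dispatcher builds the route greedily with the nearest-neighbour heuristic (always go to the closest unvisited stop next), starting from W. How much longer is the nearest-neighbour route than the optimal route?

W: X=5, F=10, P=13, Z=14, L=19 ⇒ X
X: F=7, P=8, Z=9, L=14 ⇒ F
F: P=6, Z=12, L=16 ⇒ P
P: Z=7, L=9 ⇒ Z
Z: L=4 ⇒ L
NN route W → X → F → P → Z → L → W costs 48.
Optimal: W → X → Z → L → P → F → W costs 43 (by enumerating all 60 distinct tours).
Excess = 48 − 43 = 5.

Excess over optimum: 5 min.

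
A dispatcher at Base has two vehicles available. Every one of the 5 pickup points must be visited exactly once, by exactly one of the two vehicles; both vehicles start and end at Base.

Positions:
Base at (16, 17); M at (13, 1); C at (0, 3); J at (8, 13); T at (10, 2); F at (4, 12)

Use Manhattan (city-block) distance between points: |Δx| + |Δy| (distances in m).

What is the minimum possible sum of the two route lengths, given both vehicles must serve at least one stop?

Minimum combined distance: 88 m.

Check every non-empty split of the stops between the two vehicles; for each half take its own optimal tour:
  {M} + {C, J, T, F}: 38 + 62 = 100
  {C} + {M, J, T, F}: 60 + 56 = 116
  {M, C} + {J, T, F}: 64 + 54 = 118
  {J} + {M, C, T, F}: 24 + 64 = 88
  {M, J} + {C, T, F}: 48 + 62 = 110
  {C, J} + {M, T, F}: 60 + 56 = 116
  … (15 splits in total)
Best: vehicle 1 Base → J → Base = 24; vehicle 2 Base → M → T → C → F → Base = 64; combined 88.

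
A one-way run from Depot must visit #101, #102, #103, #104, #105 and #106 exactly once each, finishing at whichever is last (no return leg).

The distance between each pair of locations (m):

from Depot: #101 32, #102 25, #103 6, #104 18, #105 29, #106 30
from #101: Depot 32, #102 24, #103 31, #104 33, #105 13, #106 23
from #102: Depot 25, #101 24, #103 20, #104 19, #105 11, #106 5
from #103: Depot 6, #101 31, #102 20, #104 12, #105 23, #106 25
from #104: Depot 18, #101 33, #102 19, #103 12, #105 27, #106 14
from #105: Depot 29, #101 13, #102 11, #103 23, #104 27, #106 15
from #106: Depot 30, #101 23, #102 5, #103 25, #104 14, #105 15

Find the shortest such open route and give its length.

There are 6! = 720 possible orderings.
Depot - #101 - #102 - #103 - #104 - #105 - #106: 32+24+20+12+27+15 = 130
Depot - #101 - #102 - #103 - #104 - #106 - #105: 32+24+20+12+14+15 = 117
Depot - #101 - #102 - #103 - #105 - #104 - #106: 32+24+20+23+27+14 = 140
Depot - #101 - #102 - #103 - #105 - #106 - #104: 32+24+20+23+15+14 = 128
Depot - #101 - #102 - #103 - #106 - #104 - #105: 32+24+20+25+14+27 = 142
Depot - #101 - #102 - #103 - #106 - #105 - #104: 32+24+20+25+15+27 = 143
Depot - #101 - #102 - #104 - #103 - #105 - #106: 32+24+19+12+23+15 = 125
Depot - #101 - #102 - #104 - #103 - #106 - #105: 32+24+19+12+25+15 = 127
… (712 more)
Depot - #103 - #104 - #106 - #102 - #105 - #101: 6+12+14+5+11+13 = 61  ← best
The minimum is 61.
One shortest path: Depot → #103 → #104 → #106 → #102 → #105 → #101.

61 m — the minimum one-way total.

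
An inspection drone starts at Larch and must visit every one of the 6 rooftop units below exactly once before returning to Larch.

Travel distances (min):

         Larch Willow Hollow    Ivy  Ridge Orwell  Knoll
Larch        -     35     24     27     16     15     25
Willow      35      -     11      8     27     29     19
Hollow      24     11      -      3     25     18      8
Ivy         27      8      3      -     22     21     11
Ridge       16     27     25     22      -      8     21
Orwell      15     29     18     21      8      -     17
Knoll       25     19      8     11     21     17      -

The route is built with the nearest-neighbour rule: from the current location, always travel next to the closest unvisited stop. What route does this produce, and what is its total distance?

Nearest-neighbour total = 98 min; route Larch → Orwell → Ridge → Knoll → Hollow → Ivy → Willow → Larch.

At Larch the remaining stops are Orwell 15, Ridge 16, Hollow 24, Knoll 25, Ivy 27, Willow 35; go to Orwell.
At Orwell the remaining stops are Ridge 8, Knoll 17, Hollow 18, Ivy 21, Willow 29; go to Ridge.
At Ridge the remaining stops are Knoll 21, Ivy 22, Hollow 25, Willow 27; go to Knoll.
At Knoll the remaining stops are Hollow 8, Ivy 11, Willow 19; go to Hollow.
At Hollow the remaining stops are Ivy 3, Willow 11; go to Ivy.
At Ivy the remaining stops are Willow 8; go to Willow.
Return Willow→Larch: 35.
Total = 15 + 8 + 21 + 8 + 3 + 8 + 35 = 98.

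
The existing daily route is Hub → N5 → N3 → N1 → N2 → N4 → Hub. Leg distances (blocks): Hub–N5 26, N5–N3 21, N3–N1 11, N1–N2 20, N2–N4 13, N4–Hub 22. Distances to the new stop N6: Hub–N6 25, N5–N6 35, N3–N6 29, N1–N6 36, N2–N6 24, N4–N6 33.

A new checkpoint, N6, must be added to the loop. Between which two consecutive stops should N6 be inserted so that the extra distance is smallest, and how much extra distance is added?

Insertion cost between consecutive stops i–j is d(i,N6) + d(N6,j) − d(i,j):
  between Hub and N5: 25 + 35 − 26 = 34
  between N5 and N3: 35 + 29 − 21 = 43
  between N3 and N1: 29 + 36 − 11 = 54
  between N1 and N2: 36 + 24 − 20 = 40
  between N2 and N4: 24 + 33 − 13 = 44
  between N4 and Hub: 33 + 25 − 22 = 36
Cheapest insertion is between Hub and N5, adding 34.
New total = 113 + 34 = 147.

Adding 34 blocks by placing N6 on the Hub–N5 leg.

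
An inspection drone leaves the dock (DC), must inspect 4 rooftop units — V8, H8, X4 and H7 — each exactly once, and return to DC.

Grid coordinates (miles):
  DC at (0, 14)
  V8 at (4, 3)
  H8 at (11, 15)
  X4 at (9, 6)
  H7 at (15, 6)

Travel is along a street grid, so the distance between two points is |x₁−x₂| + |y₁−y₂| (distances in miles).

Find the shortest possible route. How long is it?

DC → V8 → H8 → X4 → H7 → DC: 15+19+11+6+23 = 74
DC → V8 → H8 → H7 → X4 → DC: 15+19+13+6+17 = 70
DC → V8 → X4 → H8 → H7 → DC: 15+8+11+13+23 = 70
DC → V8 → X4 → H7 → H8 → DC: 15+8+6+13+12 = 54
DC → V8 → H7 → H8 → X4 → DC: 15+14+13+11+17 = 70
DC → V8 → H7 → X4 → H8 → DC: 15+14+6+11+12 = 58
DC → H8 → V8 → X4 → H7 → DC: 12+19+8+6+23 = 68
DC → H8 → V8 → H7 → X4 → DC: 12+19+14+6+17 = 68
DC → H8 → X4 → V8 → H7 → DC: 12+11+8+14+23 = 68
DC → H8 → H7 → V8 → X4 → DC: 12+13+14+8+17 = 64
DC → X4 → V8 → H8 → H7 → DC: 17+8+19+13+23 = 80
DC → X4 → H8 → V8 → H7 → DC: 17+11+19+14+23 = 84
The minimum is 54.
One optimal route: DC → V8 → X4 → H7 → H8 → DC (or its reverse).

Shortest round trip = 54 miles.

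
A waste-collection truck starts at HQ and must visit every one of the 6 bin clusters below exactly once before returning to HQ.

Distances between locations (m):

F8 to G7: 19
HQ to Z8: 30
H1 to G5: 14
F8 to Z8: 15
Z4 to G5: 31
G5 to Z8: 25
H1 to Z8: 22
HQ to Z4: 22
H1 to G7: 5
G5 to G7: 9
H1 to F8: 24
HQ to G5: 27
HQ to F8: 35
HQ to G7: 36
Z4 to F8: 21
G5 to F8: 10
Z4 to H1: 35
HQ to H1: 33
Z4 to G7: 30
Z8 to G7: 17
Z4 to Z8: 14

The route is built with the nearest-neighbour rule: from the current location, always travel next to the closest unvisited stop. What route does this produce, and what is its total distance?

108 m along HQ → Z4 → Z8 → F8 → G5 → G7 → H1 → HQ.

At HQ the remaining stops are Z4 22, G5 27, Z8 30, H1 33, F8 35, G7 36; go to Z4.
At Z4 the remaining stops are Z8 14, F8 21, G7 30, G5 31, H1 35; go to Z8.
At Z8 the remaining stops are F8 15, G7 17, H1 22, G5 25; go to F8.
At F8 the remaining stops are G5 10, G7 19, H1 24; go to G5.
At G5 the remaining stops are G7 9, H1 14; go to G7.
At G7 the remaining stops are H1 5; go to H1.
Return H1→HQ: 33.
Total = 22 + 14 + 15 + 10 + 9 + 5 + 33 = 108.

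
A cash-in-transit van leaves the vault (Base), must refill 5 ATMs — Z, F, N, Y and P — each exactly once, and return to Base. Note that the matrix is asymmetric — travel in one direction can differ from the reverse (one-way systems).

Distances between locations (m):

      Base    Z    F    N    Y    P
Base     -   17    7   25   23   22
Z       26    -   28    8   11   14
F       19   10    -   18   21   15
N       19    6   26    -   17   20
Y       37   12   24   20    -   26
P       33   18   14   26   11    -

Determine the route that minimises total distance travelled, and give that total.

Base→Z→F→N→Y→P→Base: 17+28+18+17+26+33 = 139
Base→Z→F→N→P→Y→Base: 17+28+18+20+11+37 = 131
Base→Z→F→Y→N→P→Base: 17+28+21+20+20+33 = 139
Base→Z→F→Y→P→N→Base: 17+28+21+26+26+19 = 137
Base→Z→F→P→N→Y→Base: 17+28+15+26+17+37 = 140
Base→Z→F→P→Y→N→Base: 17+28+15+11+20+19 = 110
Base→Z→N→F→Y→P→Base: 17+8+26+21+26+33 = 131
Base→Z→N→F→P→Y→Base: 17+8+26+15+11+37 = 114
Base→Z→N→Y→F→P→Base: 17+8+17+24+15+33 = 114
Base→Z→N→Y→P→F→Base: 17+8+17+26+14+19 = 101
Base→Z→N→P→F→Y→Base: 17+8+20+14+21+37 = 117
Base→Z→N→P→Y→F→Base: 17+8+20+11+24+19 = 99
Base→Z→Y→F→N→P→Base: 17+11+24+18+20+33 = 123
Base→Z→Y→F→P→N→Base: 17+11+24+15+26+19 = 112
… (106 more)
Base→F→P→Y→Z→N→Base: 7+15+11+12+8+19 = 72  ← best
The minimum is 72.
One optimal route: Base → F → P → Y → Z → N → Base.

Shortest round trip = 72 m.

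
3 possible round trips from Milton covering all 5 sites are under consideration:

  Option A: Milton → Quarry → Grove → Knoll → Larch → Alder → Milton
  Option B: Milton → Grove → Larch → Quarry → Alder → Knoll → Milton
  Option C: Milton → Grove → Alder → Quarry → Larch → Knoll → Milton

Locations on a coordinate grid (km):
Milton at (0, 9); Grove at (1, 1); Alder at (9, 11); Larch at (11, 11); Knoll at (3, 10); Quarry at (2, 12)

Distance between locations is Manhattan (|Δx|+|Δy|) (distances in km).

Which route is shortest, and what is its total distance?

Option A: 5 + 12 + 11 + 9 + 2 + 11 = 50
Option B: 9 + 20 + 10 + 8 + 7 + 4 = 58
Option C: 9 + 18 + 8 + 10 + 9 + 4 = 58

50 km — Option A is the shortest.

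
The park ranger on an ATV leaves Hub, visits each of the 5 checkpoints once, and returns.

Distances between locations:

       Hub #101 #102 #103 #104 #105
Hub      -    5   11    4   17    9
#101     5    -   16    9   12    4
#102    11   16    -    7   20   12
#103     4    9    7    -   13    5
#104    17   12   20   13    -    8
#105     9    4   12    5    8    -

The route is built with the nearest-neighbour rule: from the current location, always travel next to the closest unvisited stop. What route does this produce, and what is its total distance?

Nearest-neighbour total = 56; route Hub → #103 → #105 → #101 → #104 → #102 → Hub.

From Hub: distances to unvisited — #103=4, #101=5, #105=9, #102=11, #104=17. Nearest is #103 (4).
From #103: distances to unvisited — #105=5, #102=7, #101=9, #104=13. Nearest is #105 (5).
From #105: distances to unvisited — #101=4, #104=8, #102=12. Nearest is #101 (4).
From #101: distances to unvisited — #104=12, #102=16. Nearest is #104 (12).
From #104: distances to unvisited — #102=20. Nearest is #102 (20).
Return #102→Hub: 11.
Total = 4 + 5 + 4 + 12 + 20 + 11 = 56.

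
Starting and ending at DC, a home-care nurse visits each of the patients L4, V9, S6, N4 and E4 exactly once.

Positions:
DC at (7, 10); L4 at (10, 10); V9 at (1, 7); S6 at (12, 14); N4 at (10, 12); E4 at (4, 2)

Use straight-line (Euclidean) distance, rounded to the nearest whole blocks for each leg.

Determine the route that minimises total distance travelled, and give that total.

Minimum total distance: 34 blocks.

DC-L4-V9-S6-N4-E4-DC: 3+9+13+3+12+9 = 49
DC-L4-V9-S6-E4-N4-DC: 3+9+13+14+12+4 = 55
DC-L4-V9-N4-S6-E4-DC: 3+9+10+3+14+9 = 48
DC-L4-V9-N4-E4-S6-DC: 3+9+10+12+14+6 = 54
DC-L4-V9-E4-S6-N4-DC: 3+9+6+14+3+4 = 39
DC-L4-V9-E4-N4-S6-DC: 3+9+6+12+3+6 = 39
DC-L4-S6-V9-N4-E4-DC: 3+4+13+10+12+9 = 51
DC-L4-S6-V9-E4-N4-DC: 3+4+13+6+12+4 = 42
DC-L4-S6-N4-V9-E4-DC: 3+4+3+10+6+9 = 35
DC-L4-S6-N4-E4-V9-DC: 3+4+3+12+6+7 = 35
DC-L4-S6-E4-V9-N4-DC: 3+4+14+6+10+4 = 41
DC-L4-S6-E4-N4-V9-DC: 3+4+14+12+10+7 = 50
DC-L4-N4-V9-S6-E4-DC: 3+2+10+13+14+9 = 51
DC-L4-N4-V9-E4-S6-DC: 3+2+10+6+14+6 = 41
… (46 more)
DC-V9-E4-L4-S6-N4-DC: 7+6+10+4+3+4 = 34  ← best
The minimum is 34.
One optimal route: DC → V9 → E4 → L4 → S6 → N4 → DC (or its reverse).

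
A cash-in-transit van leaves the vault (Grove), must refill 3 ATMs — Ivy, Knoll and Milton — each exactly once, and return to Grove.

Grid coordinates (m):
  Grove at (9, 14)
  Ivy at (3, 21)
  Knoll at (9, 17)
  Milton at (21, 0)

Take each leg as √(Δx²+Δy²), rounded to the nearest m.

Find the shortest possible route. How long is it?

Grove - Ivy - Knoll - Milton - Grove: 9+7+21+18 = 55
Grove - Ivy - Milton - Knoll - Grove: 9+28+21+3 = 61
Grove - Knoll - Ivy - Milton - Grove: 3+7+28+18 = 56
The minimum is 55.
One optimal route: Grove → Ivy → Knoll → Milton → Grove (or its reverse).

Shortest round trip = 55 m.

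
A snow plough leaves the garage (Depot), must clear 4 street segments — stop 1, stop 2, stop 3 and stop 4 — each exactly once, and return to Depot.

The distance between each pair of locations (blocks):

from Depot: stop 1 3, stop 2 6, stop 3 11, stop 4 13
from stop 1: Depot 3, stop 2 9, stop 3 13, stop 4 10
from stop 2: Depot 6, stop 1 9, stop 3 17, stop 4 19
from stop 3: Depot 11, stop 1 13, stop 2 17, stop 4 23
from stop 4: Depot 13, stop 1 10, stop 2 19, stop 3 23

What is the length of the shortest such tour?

There are 12 distinct closed tours to check (reversals are equivalent).
Depot - stop 1 - stop 2 - stop 3 - stop 4 - Depot: 3+9+17+23+13 = 65
Depot - stop 1 - stop 2 - stop 4 - stop 3 - Depot: 3+9+19+23+11 = 65
Depot - stop 1 - stop 3 - stop 2 - stop 4 - Depot: 3+13+17+19+13 = 65
Depot - stop 1 - stop 3 - stop 4 - stop 2 - Depot: 3+13+23+19+6 = 64
Depot - stop 1 - stop 4 - stop 2 - stop 3 - Depot: 3+10+19+17+11 = 60
Depot - stop 1 - stop 4 - stop 3 - stop 2 - Depot: 3+10+23+17+6 = 59
Depot - stop 2 - stop 1 - stop 3 - stop 4 - Depot: 6+9+13+23+13 = 64
Depot - stop 2 - stop 1 - stop 4 - stop 3 - Depot: 6+9+10+23+11 = 59
Depot - stop 2 - stop 3 - stop 1 - stop 4 - Depot: 6+17+13+10+13 = 59
Depot - stop 2 - stop 4 - stop 1 - stop 3 - Depot: 6+19+10+13+11 = 59
Depot - stop 3 - stop 1 - stop 2 - stop 4 - Depot: 11+13+9+19+13 = 65
Depot - stop 3 - stop 2 - stop 1 - stop 4 - Depot: 11+17+9+10+13 = 60
The minimum is 59.
One optimal route: Depot → stop 1 → stop 4 → stop 3 → stop 2 → Depot (or its reverse).

Minimum total distance: 59 blocks.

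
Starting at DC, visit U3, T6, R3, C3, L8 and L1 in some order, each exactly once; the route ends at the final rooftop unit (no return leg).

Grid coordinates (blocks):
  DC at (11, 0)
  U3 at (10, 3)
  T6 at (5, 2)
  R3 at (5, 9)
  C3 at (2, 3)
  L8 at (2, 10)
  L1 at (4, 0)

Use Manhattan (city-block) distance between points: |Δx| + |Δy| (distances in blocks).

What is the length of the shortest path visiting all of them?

There are 6! = 720 possible orderings.
DC → U3 → T6 → R3 → C3 → L8 → L1: 4+6+7+9+7+12 = 45
DC → U3 → T6 → R3 → C3 → L1 → L8: 4+6+7+9+5+12 = 43
DC → U3 → T6 → R3 → L8 → C3 → L1: 4+6+7+4+7+5 = 33
DC → U3 → T6 → R3 → L8 → L1 → C3: 4+6+7+4+12+5 = 38
DC → U3 → T6 → R3 → L1 → C3 → L8: 4+6+7+10+5+7 = 39
DC → U3 → T6 → R3 → L1 → L8 → C3: 4+6+7+10+12+7 = 46
DC → U3 → T6 → C3 → R3 → L8 → L1: 4+6+4+9+4+12 = 39
DC → U3 → T6 → C3 → R3 → L1 → L8: 4+6+4+9+10+12 = 45
… (712 more)
DC → U3 → T6 → L1 → C3 → L8 → R3: 4+6+3+5+7+4 = 29  ← best
The minimum is 29.
One shortest path: DC → U3 → T6 → L1 → C3 → L8 → R3.

29 blocks — the minimum one-way total.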